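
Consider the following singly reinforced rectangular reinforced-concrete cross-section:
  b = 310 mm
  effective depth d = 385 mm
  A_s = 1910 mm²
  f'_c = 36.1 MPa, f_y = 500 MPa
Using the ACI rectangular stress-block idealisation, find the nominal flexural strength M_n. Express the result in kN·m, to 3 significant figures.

T = A_s f_y = 1910 × 500 = 955000 N = 955 kN.
From C = T: a = T/(0.85 f'_c b) = 955000/(0.85 × 36.1 × 310) = 100.40 mm.
M_n = T(d − a/2) = 955 kN × (385 − 50.2) mm = 319.73 kN·m.

M_n ≈ 320 kN·m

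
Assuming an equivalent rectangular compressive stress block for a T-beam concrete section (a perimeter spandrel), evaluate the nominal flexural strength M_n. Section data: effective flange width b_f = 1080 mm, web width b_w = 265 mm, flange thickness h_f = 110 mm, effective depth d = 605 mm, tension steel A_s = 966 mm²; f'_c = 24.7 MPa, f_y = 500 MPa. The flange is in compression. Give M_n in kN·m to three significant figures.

Tension: T = A_s f_y = 966 × 500 = 483000 N.
Try a within the flange: a = T/(0.85 f'_c b_f) = 483000/(0.85 × 24.7 × 1080) = 21.30 mm.
Since a = 21.30 ≤ h_f = 110 mm, the stress block lies entirely in the flange; analyse as a rectangular beam of width b_f.
M_n = T(d − a/2) = 483000 × (605 − 10.65) = 287.07 × 10⁶ N·mm.
M_n = 287.07 kN·m.

M_n ≈ 287 kN·m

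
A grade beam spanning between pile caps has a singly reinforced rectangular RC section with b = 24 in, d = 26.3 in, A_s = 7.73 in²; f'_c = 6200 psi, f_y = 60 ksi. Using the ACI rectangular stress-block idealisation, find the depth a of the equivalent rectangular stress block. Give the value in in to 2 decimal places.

T = A_s f_y = 7.73 × 60 = 463.8 kips.
a = T/(0.85 f'_c b) = 463.8/(0.85 × 6.2 × 24) = 3.67 in.

a ≈ 3.67 in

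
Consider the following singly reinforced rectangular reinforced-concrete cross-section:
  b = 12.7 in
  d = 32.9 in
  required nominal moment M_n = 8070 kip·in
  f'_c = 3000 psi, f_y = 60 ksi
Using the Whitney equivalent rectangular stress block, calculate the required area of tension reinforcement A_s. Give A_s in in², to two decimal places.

From M_n = 0.85 f'_c a b (d − a/2):
a = d − √(d² − 2M_n/(0.85 f'_c b)) = 32.9 − √(32.9² − 2 × 8070/(0.85 × 3 × 12.7)) = 8.733 in.
A_s = 0.85 f'_c a b / f_y = 0.85 × 3 × 8.733 × 12.7 / 60 = 4.714 in².

A_s ≈ 4.71 in²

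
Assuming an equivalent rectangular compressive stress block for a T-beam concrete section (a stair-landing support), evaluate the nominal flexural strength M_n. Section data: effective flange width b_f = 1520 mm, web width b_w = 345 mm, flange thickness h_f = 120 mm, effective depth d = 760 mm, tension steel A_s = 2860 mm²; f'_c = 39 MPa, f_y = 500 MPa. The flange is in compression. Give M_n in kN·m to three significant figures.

Tension: T = A_s f_y = 2860 × 500 = 1430000 N.
Try a within the flange: a = T/(0.85 f'_c b_f) = 1430000/(0.85 × 39 × 1520) = 28.38 mm.
Since a = 28.38 ≤ h_f = 120 mm, the stress block lies entirely in the flange; analyse as a rectangular beam of width b_f.
M_n = T(d − a/2) = 1430000 × (760 − 14.19) = 1066.51 × 10⁶ N·mm.
M_n = 1066.51 kN·m.

M_n ≈ 1070 kN·m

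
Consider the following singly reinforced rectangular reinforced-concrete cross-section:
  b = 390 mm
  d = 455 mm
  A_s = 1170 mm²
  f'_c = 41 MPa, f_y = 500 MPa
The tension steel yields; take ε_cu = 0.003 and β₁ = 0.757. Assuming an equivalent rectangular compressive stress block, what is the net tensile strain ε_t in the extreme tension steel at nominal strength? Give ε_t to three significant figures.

ε_t ≈ 0.0210

a = A_s f_y/(0.85 f'_c b) = 43.04 mm.
β₁ = 0.757, so c = a/β₁ = 43.04/0.757 = 56.86 mm.
From the linear strain diagram with ε_cu = 0.003: ε_t = 0.003 (d − c)/c = 0.003 × (455 − 56.86)/56.86 = 0.0210.
Since ε_t ≥ 0.005, the section is tension-controlled.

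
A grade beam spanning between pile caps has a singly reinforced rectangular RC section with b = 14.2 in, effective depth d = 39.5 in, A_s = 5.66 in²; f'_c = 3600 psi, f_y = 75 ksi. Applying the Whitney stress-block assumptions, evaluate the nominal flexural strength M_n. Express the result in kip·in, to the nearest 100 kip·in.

T = A_s f_y = 5.66 × 75 = 424.5 kips.
a = T/(0.85 f'_c b) = 424.5/(0.85 × 3.6 × 14.2) = 9.769 in.
M_n = T(d − a/2) = 424.5 × (39.5 − 4.8845) = 14694.3 kip·in.

M_n ≈ 14700 kip·in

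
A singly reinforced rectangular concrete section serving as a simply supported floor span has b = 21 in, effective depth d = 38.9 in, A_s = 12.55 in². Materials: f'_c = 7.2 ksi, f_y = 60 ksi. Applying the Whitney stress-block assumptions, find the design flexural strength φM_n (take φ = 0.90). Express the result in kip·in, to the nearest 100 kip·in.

φM_n ≈ 24400 kip·in

T = A_s f_y = 12.55 × 60 = 753 kips.
a = T/(0.85 f'_c b) = 753/(0.85 × 7.2 × 21) = 5.859 in.
M_n = T(d − a/2) = 753 × (38.9 − 2.9295) = 27085.8 kip·in.
φM_n = 0.90 × 27085.8 = 24377.2 kip·in.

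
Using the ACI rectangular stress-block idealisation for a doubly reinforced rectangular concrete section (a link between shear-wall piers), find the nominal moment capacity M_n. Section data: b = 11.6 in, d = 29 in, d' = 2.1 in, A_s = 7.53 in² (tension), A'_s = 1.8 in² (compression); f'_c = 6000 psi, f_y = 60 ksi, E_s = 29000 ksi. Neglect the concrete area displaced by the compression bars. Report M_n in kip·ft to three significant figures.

M_n ≈ 990 kip·ft

Assume both steels yield.
a = (A_s − A'_s) f_y/(0.85 f'_c b) = (7.53 − 1.8) × 60/(0.85 × 6 × 11.6) = 5.811 in.
c = a/β₁ = 5.811/0.75 = 7.748 in; ε'_s = 0.003(c − d')/c = 0.0022 ≥ ε_y = 0.0021, so the compression steel yields.
M_n = (A_s − A'_s) f_y (d − a/2) + A'_s f_y (d − d') = 343.8 × (29 − 2.9055) + 108 × (29 − 2.1) = 8971.3 + 2905.2 = 11876.5 kip·in = 11876.5/12 = 989.71 kip·ft.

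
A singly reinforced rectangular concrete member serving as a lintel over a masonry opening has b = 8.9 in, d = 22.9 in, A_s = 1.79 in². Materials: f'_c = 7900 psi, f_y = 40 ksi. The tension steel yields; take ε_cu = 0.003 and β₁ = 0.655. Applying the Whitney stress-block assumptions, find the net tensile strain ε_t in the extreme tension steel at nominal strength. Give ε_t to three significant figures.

ε_t ≈ 0.0346

a = A_s f_y/(0.85 f'_c b) = 1.198 in.
β₁ = 0.655, so c = a/β₁ = 1.198/0.655 = 1.829 in.
From the linear strain diagram with ε_cu = 0.003: ε_t = 0.003 (d − c)/c = 0.003 × (22.9 − 1.829)/1.829 = 0.0346.
Since ε_t ≥ 0.005, the section is tension-controlled.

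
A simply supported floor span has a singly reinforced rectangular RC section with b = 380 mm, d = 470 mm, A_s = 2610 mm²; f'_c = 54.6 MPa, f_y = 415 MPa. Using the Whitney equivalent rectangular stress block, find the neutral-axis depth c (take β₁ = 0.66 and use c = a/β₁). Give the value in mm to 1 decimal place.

T = A_s f_y = 2610 × 415 = 1083150 N = 1083.15 kN.
Setting C = 0.85 f'_c a b equal to T: a = 1083150/(0.85 × 54.6 × 380) = 61.418 mm.
With β₁ = 0.66, c = a/β₁ = 61.418/0.66 = 93.1 mm.

c ≈ 93.1 mm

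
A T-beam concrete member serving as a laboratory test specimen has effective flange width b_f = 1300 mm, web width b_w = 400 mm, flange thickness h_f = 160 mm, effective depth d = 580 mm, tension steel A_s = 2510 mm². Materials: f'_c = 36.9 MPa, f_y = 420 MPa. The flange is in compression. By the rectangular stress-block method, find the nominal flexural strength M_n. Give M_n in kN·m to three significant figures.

M_n ≈ 598 kN·m

Tension: T = A_s f_y = 2510 × 420 = 1054200 N.
Try a within the flange: a = T/(0.85 f'_c b_f) = 1054200/(0.85 × 36.9 × 1300) = 25.85 mm.
Since a = 25.85 ≤ h_f = 160 mm, the stress block lies entirely in the flange; analyse as a rectangular beam of width b_f.
M_n = T(d − a/2) = 1054200 × (580 − 12.925) = 597.81 × 10⁶ N·mm.
M_n = 597.81 kN·m.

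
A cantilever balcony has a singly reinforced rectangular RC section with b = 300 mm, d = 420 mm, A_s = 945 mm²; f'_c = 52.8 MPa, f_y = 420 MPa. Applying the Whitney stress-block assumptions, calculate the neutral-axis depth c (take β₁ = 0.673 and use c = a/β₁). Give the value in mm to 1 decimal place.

T = A_s f_y = 945 × 420 = 396900 N = 396.9 kN.
Setting C = 0.85 f'_c a b equal to T: a = 396900/(0.85 × 52.8 × 300) = 29.479 mm.
With β₁ = 0.673, c = a/β₁ = 29.479/0.673 = 43.8 mm.

c ≈ 43.8 mm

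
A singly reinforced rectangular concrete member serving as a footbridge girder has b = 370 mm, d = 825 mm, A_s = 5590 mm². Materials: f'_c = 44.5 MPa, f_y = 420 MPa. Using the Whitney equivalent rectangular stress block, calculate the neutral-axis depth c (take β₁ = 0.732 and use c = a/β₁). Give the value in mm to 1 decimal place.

c ≈ 229.2 mm

T = A_s f_y = 5590 × 420 = 2347800 N = 2347.8 kN.
Setting C = 0.85 f'_c a b equal to T: a = 2347800/(0.85 × 44.5 × 370) = 167.757 mm.
With β₁ = 0.732, c = a/β₁ = 167.757/0.732 = 229.2 mm.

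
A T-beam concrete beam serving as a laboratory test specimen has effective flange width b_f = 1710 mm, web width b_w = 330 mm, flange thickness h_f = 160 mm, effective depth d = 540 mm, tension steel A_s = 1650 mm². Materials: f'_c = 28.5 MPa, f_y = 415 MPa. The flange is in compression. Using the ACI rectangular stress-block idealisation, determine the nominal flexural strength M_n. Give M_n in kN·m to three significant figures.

Tension: T = A_s f_y = 1650 × 415 = 684750 N.
Try a within the flange: a = T/(0.85 f'_c b_f) = 684750/(0.85 × 28.5 × 1710) = 16.53 mm.
Since a = 16.53 ≤ h_f = 160 mm, the stress block lies entirely in the flange; analyse as a rectangular beam of width b_f.
M_n = T(d − a/2) = 684750 × (540 − 8.265) = 364.11 × 10⁶ N·mm.
M_n = 364.11 kN·m.

M_n ≈ 364 kN·m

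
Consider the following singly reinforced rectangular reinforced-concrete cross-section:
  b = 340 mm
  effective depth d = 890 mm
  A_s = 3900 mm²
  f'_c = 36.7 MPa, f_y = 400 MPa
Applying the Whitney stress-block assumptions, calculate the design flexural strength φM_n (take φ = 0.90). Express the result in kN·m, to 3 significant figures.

φM_n ≈ 1150 kN·m

T = A_s f_y = 3900 × 400 = 1560000 N = 1560 kN.
From C = T: a = T/(0.85 f'_c b) = 1560000/(0.85 × 36.7 × 340) = 147.08 mm.
M_n = T(d − a/2) = 1560 kN × (890 − 73.54) mm = 1273.68 kN·m.
φM_n = 0.90 × 1273.68 = 1146.31 kN·m.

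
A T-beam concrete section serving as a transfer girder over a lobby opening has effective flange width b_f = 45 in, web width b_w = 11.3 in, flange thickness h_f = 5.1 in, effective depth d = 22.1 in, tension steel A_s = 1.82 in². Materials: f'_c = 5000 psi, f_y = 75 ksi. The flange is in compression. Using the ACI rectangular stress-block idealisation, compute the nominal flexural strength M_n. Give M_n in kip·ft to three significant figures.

Tension: T = A_s f_y = 1.82 × 75 = 136.5 kips.
Try a within the flange: a = T/(0.85 f'_c b_f) = 136.5/(0.85 × 5 × 45) = 0.714 in.
Since a = 0.714 ≤ h_f = 5.1 in, the stress block lies entirely in the flange; analyse as a rectangular beam of width b_f.
M_n = T(d − a/2) = 136.5 × (22.1 − 0.357) = 2967.9 kip·in.
M_n = 2967.9/12 = 247.33 kip·ft.

M_n ≈ 247 kip·ft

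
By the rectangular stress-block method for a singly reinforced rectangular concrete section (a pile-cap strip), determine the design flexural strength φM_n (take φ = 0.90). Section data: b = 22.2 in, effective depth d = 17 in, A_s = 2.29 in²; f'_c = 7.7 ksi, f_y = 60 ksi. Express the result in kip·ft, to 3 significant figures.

φM_n ≈ 170 kip·ft

T = A_s f_y = 2.29 × 60 = 137.4 kips.
a = T/(0.85 f'_c b) = 137.4/(0.85 × 7.7 × 22.2) = 0.946 in.
M_n = T(d − a/2) = 137.4 × (17 − 0.473) = 2270.8 kip·in = 2270.8/12 = 189.23 kip·ft.
φM_n = 0.90 × 189.23 = 170.31 kip·ft.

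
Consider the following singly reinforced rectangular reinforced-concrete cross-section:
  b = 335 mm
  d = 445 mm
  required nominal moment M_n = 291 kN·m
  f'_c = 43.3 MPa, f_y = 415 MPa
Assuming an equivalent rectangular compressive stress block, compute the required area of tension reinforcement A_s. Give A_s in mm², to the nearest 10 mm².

A_s ≈ 1680 mm²

With M_n = 0.85 f'_c a b (d − a/2), solve the quadratic for a:
a = d − √(d² − 2M_n/(0.85 f'_c b)) = 445 − √(445² − 2 × 291×10⁶/(0.85 × 43.3 × 335)) = 56.64 mm.
A_s = 0.85 f'_c a b / f_y = 0.85 × 43.3 × 56.64 × 335 / 415 = 1682.8 mm².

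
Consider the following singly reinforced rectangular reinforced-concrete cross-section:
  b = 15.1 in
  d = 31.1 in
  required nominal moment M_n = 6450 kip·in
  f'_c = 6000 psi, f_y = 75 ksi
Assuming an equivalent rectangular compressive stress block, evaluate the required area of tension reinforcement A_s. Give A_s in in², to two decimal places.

From M_n = 0.85 f'_c a b (d − a/2):
a = d − √(d² − 2M_n/(0.85 f'_c b)) = 31.1 − √(31.1² − 2 × 6450/(0.85 × 6 × 15.1)) = 2.821 in.
A_s = 0.85 f'_c a b / f_y = 0.85 × 6 × 2.821 × 15.1 / 75 = 2.897 in².

A_s ≈ 2.90 in²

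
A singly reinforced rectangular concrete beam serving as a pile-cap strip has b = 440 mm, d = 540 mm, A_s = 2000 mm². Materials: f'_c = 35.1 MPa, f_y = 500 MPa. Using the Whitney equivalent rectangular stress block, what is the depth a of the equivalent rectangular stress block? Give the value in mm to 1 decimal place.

a ≈ 76.2 mm

T = A_s f_y = 2000 × 500 = 1000000 N = 1000 kN.
Setting C = 0.85 f'_c a b equal to T: a = 1000000/(0.85 × 35.1 × 440) = 76.2 mm.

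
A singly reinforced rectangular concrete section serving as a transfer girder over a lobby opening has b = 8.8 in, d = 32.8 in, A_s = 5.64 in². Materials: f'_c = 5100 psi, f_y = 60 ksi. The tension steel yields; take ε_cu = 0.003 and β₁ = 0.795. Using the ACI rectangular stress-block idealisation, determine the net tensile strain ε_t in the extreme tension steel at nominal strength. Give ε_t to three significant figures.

ε_t ≈ 0.00582

a = A_s f_y/(0.85 f'_c b) = 8.871 in.
β₁ = 0.795, so c = a/β₁ = 8.871/0.795 = 11.158 in.
From the linear strain diagram with ε_cu = 0.003: ε_t = 0.003 (d − c)/c = 0.003 × (32.8 − 11.158)/11.158 = 0.00582.
Since ε_t ≥ 0.005, the section is tension-controlled.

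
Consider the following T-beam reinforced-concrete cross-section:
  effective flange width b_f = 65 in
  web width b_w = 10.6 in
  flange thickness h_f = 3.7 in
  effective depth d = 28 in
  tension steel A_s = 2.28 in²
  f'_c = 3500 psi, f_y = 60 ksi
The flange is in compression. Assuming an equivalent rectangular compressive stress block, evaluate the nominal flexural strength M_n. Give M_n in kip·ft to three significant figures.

Tension: T = A_s f_y = 2.28 × 60 = 136.8 kips.
Try a within the flange: a = T/(0.85 f'_c b_f) = 136.8/(0.85 × 3.5 × 65) = 0.707 in.
Since a = 0.707 ≤ h_f = 3.7 in, the stress block lies entirely in the flange; analyse as a rectangular beam of width b_f.
M_n = T(d − a/2) = 136.8 × (28 − 0.3535) = 3782.0 kip·in.
M_n = 3782.0/12 = 315.17 kip·ft.

M_n ≈ 315 kip·ft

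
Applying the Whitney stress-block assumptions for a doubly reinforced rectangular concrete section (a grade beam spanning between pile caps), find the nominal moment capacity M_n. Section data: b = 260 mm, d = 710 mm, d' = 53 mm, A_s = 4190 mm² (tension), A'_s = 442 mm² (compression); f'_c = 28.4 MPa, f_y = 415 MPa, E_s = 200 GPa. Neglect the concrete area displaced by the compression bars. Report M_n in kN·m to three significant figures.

M_n ≈ 1030 kN·m

Assume both tension and compression steel yield.
Net tension couple steel: A_s − A'_s = 3748 mm².
a = (A_s − A'_s) f_y / (0.85 f'_c b) = 1555420/(0.85 × 28.4 × 260) = 247.82 mm.
c = a/β₁ = 247.82/0.847 = 292.59 mm; ε'_s = 0.003(c − d')/c = 0.0025 ≥ f_y/E_s = 0.0021, so compression steel does yield.
M_n = (A_s − A'_s) f_y (d − a/2) + A'_s f_y (d − d') = [1555420 × (710 − 123.91) + 183430 × (710 − 53)] × 10⁻⁶ = 911.62 + 120.51 = 1032.13 kN·m.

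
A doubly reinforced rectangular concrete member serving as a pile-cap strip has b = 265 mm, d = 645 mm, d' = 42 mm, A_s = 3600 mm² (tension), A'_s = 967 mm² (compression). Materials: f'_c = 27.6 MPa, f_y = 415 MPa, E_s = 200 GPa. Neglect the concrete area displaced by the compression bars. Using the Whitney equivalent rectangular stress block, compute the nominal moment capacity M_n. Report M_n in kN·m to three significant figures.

M_n ≈ 851 kN·m

Assume both tension and compression steel yield.
Net tension couple steel: A_s − A'_s = 2633 mm².
a = (A_s − A'_s) f_y / (0.85 f'_c b) = 1092695/(0.85 × 27.6 × 265) = 175.76 mm.
c = a/β₁ = 175.76/0.85 = 206.78 mm; ε'_s = 0.003(c − d')/c = 0.0024 ≥ f_y/E_s = 0.0021, so compression steel does yield.
M_n = (A_s − A'_s) f_y (d − a/2) + A'_s f_y (d − d') = [1092695 × (645 − 87.88) + 401305 × (645 − 42)] × 10⁻⁶ = 608.76 + 241.99 = 850.75 kN·m.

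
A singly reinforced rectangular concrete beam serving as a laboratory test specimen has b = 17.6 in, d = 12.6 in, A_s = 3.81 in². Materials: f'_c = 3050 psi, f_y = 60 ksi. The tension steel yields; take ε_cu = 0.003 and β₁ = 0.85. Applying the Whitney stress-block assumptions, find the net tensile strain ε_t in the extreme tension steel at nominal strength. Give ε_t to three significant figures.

ε_t ≈ 0.00341

a = A_s f_y/(0.85 f'_c b) = 5.010 in.
β₁ = 0.85, so c = a/β₁ = 5.010/0.85 = 5.894 in.
From the linear strain diagram with ε_cu = 0.003: ε_t = 0.003 (d − c)/c = 0.003 × (12.6 − 5.894)/5.894 = 0.00341.
ε_t < 0.004 — the section is over-reinforced for flexure under ACI limits.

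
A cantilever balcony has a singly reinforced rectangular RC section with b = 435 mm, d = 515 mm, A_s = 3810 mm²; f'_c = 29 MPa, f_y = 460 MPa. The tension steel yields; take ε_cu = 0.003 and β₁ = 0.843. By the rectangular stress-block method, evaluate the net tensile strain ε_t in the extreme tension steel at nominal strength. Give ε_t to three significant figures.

ε_t ≈ 0.00497

a = A_s f_y/(0.85 f'_c b) = 163.45 mm.
β₁ = 0.843, so c = a/β₁ = 163.45/0.843 = 193.89 mm.
From the linear strain diagram with ε_cu = 0.003: ε_t = 0.003 (d − c)/c = 0.003 × (515 − 193.89)/193.89 = 0.00497.
ε_t is between 0.004 and 0.005 — transition zone.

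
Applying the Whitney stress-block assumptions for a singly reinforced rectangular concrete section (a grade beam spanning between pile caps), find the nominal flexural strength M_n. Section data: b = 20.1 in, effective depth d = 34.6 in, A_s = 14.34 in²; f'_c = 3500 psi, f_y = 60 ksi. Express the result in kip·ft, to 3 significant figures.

T = A_s f_y = 14.34 × 60 = 860.4 kips.
a = T/(0.85 f'_c b) = 860.4/(0.85 × 3.5 × 20.1) = 14.389 in.
M_n = T(d − a/2) = 860.4 × (34.6 − 7.1945) = 23579.7 kip·in = 23579.7/12 = 1964.98 kip·ft.

M_n ≈ 1960 kip·ft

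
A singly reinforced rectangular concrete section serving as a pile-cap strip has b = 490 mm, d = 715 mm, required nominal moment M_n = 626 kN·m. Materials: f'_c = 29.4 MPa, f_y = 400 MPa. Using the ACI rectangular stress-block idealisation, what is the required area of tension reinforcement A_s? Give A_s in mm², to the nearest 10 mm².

With M_n = 0.85 f'_c a b (d − a/2), solve the quadratic for a:
a = d − √(d² − 2M_n/(0.85 f'_c b)) = 715 − √(715² − 2 × 626×10⁶/(0.85 × 29.4 × 490)) = 75.48 mm.
A_s = 0.85 f'_c a b / f_y = 0.85 × 29.4 × 75.48 × 490 / 400 = 2310.7 mm².

A_s ≈ 2310 mm²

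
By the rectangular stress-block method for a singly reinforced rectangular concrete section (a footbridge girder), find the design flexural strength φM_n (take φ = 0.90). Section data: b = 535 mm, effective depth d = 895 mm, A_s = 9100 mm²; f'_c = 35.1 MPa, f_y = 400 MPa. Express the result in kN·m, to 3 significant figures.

T = A_s f_y = 9100 × 400 = 3640000 N = 3640 kN.
From C = T: a = T/(0.85 f'_c b) = 3640000/(0.85 × 35.1 × 535) = 228.05 mm.
M_n = T(d − a/2) = 3640 kN × (895 − 114.025) mm = 2842.75 kN·m.
φM_n = 0.90 × 2842.75 = 2558.48 kN·m.

φM_n ≈ 2560 kN·m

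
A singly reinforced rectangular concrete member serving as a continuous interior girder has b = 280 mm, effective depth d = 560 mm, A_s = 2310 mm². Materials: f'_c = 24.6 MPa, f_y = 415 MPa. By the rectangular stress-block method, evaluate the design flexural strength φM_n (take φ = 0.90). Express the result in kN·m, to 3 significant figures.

φM_n ≈ 413 kN·m

T = A_s f_y = 2310 × 415 = 958650 N = 958.65 kN.
From C = T: a = T/(0.85 f'_c b) = 958650/(0.85 × 24.6 × 280) = 163.74 mm.
M_n = T(d − a/2) = 958.65 kN × (560 − 81.87) mm = 458.36 kN·m.
φM_n = 0.90 × 458.36 = 412.52 kN·m.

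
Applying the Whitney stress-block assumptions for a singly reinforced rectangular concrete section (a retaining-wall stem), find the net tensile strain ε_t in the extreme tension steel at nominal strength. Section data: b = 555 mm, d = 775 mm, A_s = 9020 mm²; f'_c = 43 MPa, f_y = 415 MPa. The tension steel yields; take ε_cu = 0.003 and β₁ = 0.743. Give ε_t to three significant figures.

a = A_s f_y/(0.85 f'_c b) = 184.53 mm.
β₁ = 0.743, so c = a/β₁ = 184.53/0.743 = 248.36 mm.
From the linear strain diagram with ε_cu = 0.003: ε_t = 0.003 (d − c)/c = 0.003 × (775 − 248.36)/248.36 = 0.00636.
Since ε_t ≥ 0.005, the section is tension-controlled.

ε_t ≈ 0.00636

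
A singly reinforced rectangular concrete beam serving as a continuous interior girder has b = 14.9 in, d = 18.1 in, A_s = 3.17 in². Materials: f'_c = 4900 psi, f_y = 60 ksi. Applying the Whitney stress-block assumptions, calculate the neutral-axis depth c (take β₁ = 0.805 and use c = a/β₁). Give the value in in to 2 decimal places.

T = A_s f_y = 3.17 × 60 = 190.2 kips.
a = T/(0.85 f'_c b) = 190.2/(0.85 × 4.9 × 14.9) = 3.0649 in.
With β₁ = 0.805, c = a/β₁ = 3.0649/0.805 = 3.81 in.

c ≈ 3.81 in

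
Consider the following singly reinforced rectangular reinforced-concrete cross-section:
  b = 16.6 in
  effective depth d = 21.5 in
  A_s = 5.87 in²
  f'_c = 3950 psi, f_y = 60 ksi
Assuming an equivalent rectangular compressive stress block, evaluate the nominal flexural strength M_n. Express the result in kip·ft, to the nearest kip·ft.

M_n ≈ 538 kip·ft

T = A_s f_y = 5.87 × 60 = 352.2 kips.
a = T/(0.85 f'_c b) = 352.2/(0.85 × 3.95 × 16.6) = 6.319 in.
M_n = T(d − a/2) = 352.2 × (21.5 − 3.1595) = 6459.5 kip·in = 6459.5/12 = 538.29 kip·ft.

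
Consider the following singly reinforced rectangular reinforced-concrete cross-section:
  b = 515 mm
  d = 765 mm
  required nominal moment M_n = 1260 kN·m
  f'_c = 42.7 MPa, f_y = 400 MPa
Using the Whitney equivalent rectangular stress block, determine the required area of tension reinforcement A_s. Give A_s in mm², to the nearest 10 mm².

A_s ≈ 4390 mm²

With M_n = 0.85 f'_c a b (d − a/2), solve the quadratic for a:
a = d − √(d² − 2M_n/(0.85 f'_c b)) = 765 − √(765² − 2 × 1260×10⁶/(0.85 × 42.7 × 515)) = 93.88 mm.
A_s = 0.85 f'_c a b / f_y = 0.85 × 42.7 × 93.88 × 515 / 400 = 4387.0 mm².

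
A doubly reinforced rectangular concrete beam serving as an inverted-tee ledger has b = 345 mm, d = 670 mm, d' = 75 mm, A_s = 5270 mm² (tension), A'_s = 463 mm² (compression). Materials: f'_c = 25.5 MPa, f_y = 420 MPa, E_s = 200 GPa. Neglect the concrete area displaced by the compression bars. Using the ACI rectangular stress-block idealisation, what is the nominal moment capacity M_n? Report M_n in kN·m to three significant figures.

Assume both tension and compression steel yield.
Net tension couple steel: A_s − A'_s = 4807 mm².
a = (A_s − A'_s) f_y / (0.85 f'_c b) = 2018940/(0.85 × 25.5 × 345) = 269.99 mm.
c = a/β₁ = 269.99/0.85 = 317.64 mm; ε'_s = 0.003(c − d')/c = 0.0023 ≥ f_y/E_s = 0.0021, so compression steel does yield.
M_n = (A_s − A'_s) f_y (d − a/2) + A'_s f_y (d − d') = [2018940 × (670 − 134.995) + 194460 × (670 − 75)] × 10⁻⁶ = 1080.14 + 115.70 = 1195.84 kN·m.

M_n ≈ 1200 kN·m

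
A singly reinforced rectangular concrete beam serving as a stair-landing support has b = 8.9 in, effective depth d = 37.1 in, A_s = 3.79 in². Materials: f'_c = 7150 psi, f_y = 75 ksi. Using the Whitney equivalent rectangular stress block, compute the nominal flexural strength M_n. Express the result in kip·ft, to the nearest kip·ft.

M_n ≈ 817 kip·ft

T = A_s f_y = 3.79 × 75 = 284.25 kips.
a = T/(0.85 f'_c b) = 284.25/(0.85 × 7.15 × 8.9) = 5.255 in.
M_n = T(d − a/2) = 284.25 × (37.1 − 2.6275) = 9798.8 kip·in = 9798.8/12 = 816.57 kip·ft.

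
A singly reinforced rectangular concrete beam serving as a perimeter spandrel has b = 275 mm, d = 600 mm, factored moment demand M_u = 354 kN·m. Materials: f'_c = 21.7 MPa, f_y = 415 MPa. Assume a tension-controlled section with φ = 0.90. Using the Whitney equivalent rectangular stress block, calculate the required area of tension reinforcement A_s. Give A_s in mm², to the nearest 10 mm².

M_n = M_u/φ = 354/0.90 = 393.333 kN·m.
With M_n = 0.85 f'_c a b (d − a/2), solve the quadratic for a:
a = d − √(d² − 2M_n/(0.85 f'_c b)) = 600 − √(600² − 2 × 393.333×10⁶/(0.85 × 21.7 × 275)) = 147.33 mm.
A_s = 0.85 f'_c a b / f_y = 0.85 × 21.7 × 147.33 × 275 / 415 = 1800.8 mm².

A_s ≈ 1800 mm²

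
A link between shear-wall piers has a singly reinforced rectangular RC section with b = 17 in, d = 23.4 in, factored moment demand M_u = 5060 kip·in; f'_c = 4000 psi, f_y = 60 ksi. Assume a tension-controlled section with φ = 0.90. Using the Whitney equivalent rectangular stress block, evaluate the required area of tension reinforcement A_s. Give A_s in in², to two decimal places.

A_s ≈ 4.44 in²

M_n = M_u/φ = 5060/0.90 = 5622.22 kip·in.
From M_n = 0.85 f'_c a b (d − a/2):
a = d − √(d² − 2M_n/(0.85 f'_c b)) = 23.4 − √(23.4² − 2 × 5622.22/(0.85 × 4 × 17)) = 4.611 in.
A_s = 0.85 f'_c a b / f_y = 0.85 × 4 × 4.611 × 17 / 60 = 4.442 in².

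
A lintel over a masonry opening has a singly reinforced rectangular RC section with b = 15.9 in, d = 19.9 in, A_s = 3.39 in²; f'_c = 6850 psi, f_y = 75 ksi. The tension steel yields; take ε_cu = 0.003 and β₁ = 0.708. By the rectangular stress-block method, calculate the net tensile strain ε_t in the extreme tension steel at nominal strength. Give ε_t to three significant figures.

ε_t ≈ 0.0124

a = A_s f_y/(0.85 f'_c b) = 2.746 in.
β₁ = 0.708, so c = a/β₁ = 2.746/0.708 = 3.879 in.
From the linear strain diagram with ε_cu = 0.003: ε_t = 0.003 (d − c)/c = 0.003 × (19.9 − 3.879)/3.879 = 0.0124.
Since ε_t ≥ 0.005, the section is tension-controlled.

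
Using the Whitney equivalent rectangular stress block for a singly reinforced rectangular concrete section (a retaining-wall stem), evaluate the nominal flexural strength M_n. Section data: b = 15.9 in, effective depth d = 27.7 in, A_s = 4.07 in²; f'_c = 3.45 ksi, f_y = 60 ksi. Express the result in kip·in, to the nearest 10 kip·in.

M_n ≈ 6120 kip·in

T = A_s f_y = 4.07 × 60 = 244.2 kips.
a = T/(0.85 f'_c b) = 244.2/(0.85 × 3.45 × 15.9) = 5.237 in.
M_n = T(d − a/2) = 244.2 × (27.7 − 2.6185) = 6124.9 kip·in.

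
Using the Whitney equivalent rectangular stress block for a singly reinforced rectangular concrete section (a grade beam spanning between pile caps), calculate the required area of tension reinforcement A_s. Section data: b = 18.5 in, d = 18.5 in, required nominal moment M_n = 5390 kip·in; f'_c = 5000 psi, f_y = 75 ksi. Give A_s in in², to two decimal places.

A_s ≈ 4.38 in²

From M_n = 0.85 f'_c a b (d − a/2):
a = d − √(d² − 2M_n/(0.85 f'_c b)) = 18.5 − √(18.5² − 2 × 5390/(0.85 × 5 × 18.5)) = 4.177 in.
A_s = 0.85 f'_c a b / f_y = 0.85 × 5 × 4.177 × 18.5 / 75 = 4.379 in².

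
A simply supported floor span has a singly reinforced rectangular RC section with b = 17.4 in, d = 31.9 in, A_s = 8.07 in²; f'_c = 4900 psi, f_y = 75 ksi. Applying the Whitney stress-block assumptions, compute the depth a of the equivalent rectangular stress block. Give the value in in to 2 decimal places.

a ≈ 8.35 in

T = A_s f_y = 8.07 × 75 = 605.25 kips.
a = T/(0.85 f'_c b) = 605.25/(0.85 × 4.9 × 17.4) = 8.35 in.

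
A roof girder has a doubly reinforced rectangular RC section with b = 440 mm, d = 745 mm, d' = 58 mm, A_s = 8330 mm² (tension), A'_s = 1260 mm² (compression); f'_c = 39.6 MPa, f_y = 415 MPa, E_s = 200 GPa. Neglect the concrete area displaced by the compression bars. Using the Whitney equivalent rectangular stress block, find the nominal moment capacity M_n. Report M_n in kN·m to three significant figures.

Assume both tension and compression steel yield.
Net tension couple steel: A_s − A'_s = 7070 mm².
a = (A_s − A'_s) f_y / (0.85 f'_c b) = 2934050/(0.85 × 39.6 × 440) = 198.11 mm.
c = a/β₁ = 198.11/0.767 = 258.29 mm; ε'_s = 0.003(c − d')/c = 0.0023 ≥ f_y/E_s = 0.0021, so compression steel does yield.
M_n = (A_s − A'_s) f_y (d − a/2) + A'_s f_y (d − d') = [2934050 × (745 − 99.055) + 522900 × (745 − 58)] × 10⁻⁶ = 1895.23 + 359.23 = 2254.46 kN·m.

M_n ≈ 2250 kN·m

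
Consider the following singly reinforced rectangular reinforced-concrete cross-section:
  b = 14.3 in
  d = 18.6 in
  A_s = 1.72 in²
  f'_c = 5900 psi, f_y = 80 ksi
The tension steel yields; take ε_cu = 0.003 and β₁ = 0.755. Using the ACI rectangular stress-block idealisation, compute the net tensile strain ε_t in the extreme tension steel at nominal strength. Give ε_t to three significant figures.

ε_t ≈ 0.0190

a = A_s f_y/(0.85 f'_c b) = 1.919 in.
β₁ = 0.755, so c = a/β₁ = 1.919/0.755 = 2.542 in.
From the linear strain diagram with ε_cu = 0.003: ε_t = 0.003 (d − c)/c = 0.003 × (18.6 − 2.542)/2.542 = 0.0190.
Since ε_t ≥ 0.005, the section is tension-controlled.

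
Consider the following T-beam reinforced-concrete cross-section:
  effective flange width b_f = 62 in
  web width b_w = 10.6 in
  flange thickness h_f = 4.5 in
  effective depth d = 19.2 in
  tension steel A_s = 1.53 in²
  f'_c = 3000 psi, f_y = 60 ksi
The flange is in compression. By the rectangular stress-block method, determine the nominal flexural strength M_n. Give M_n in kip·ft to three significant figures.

M_n ≈ 145 kip·ft

Tension: T = A_s f_y = 1.53 × 60 = 91.8 kips.
Try a within the flange: a = T/(0.85 f'_c b_f) = 91.8/(0.85 × 3 × 62) = 0.581 in.
Since a = 0.581 ≤ h_f = 4.5 in, the stress block lies entirely in the flange; analyse as a rectangular beam of width b_f.
M_n = T(d − a/2) = 91.8 × (19.2 − 0.2905) = 1735.9 kip·in.
M_n = 1735.9/12 = 144.66 kip·ft.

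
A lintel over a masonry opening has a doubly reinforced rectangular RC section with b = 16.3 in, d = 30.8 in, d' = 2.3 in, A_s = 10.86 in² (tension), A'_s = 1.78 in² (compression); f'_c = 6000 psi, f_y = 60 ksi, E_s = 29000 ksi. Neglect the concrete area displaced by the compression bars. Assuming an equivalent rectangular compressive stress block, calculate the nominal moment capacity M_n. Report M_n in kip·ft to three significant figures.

Assume both steels yield.
a = (A_s − A'_s) f_y/(0.85 f'_c b) = (10.86 − 1.78) × 60/(0.85 × 6 × 16.3) = 6.554 in.
c = a/β₁ = 6.554/0.75 = 8.739 in; ε'_s = 0.003(c − d')/c = 0.0022 ≥ ε_y = 0.0021, so the compression steel yields.
M_n = (A_s − A'_s) f_y (d − a/2) + A'_s f_y (d − d') = 544.8 × (30.8 − 3.277) + 106.8 × (30.8 − 2.3) = 14994.5 + 3043.8 = 18038.3 kip·in = 18038.3/12 = 1503.19 kip·ft.

M_n ≈ 1500 kip·ft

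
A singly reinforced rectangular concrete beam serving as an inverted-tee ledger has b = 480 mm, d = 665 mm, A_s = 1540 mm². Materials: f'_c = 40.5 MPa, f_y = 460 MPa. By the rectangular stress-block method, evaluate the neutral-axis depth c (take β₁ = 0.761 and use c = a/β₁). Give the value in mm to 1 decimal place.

c ≈ 56.3 mm

T = A_s f_y = 1540 × 460 = 708400 N = 708.4 kN.
Setting C = 0.85 f'_c a b equal to T: a = 708400/(0.85 × 40.5 × 480) = 42.871 mm.
With β₁ = 0.761, c = a/β₁ = 42.871/0.761 = 56.3 mm.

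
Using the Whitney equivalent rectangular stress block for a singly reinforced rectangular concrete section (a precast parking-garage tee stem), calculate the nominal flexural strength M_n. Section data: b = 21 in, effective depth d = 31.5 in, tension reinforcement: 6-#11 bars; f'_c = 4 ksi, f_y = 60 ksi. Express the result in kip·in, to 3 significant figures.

A_s = 6 × 1.56 = 9.36 in².
T = A_s f_y = 9.36 × 60 = 561.6 kips.
a = T/(0.85 f'_c b) = 561.6/(0.85 × 4 × 21) = 7.866 in.
M_n = T(d − a/2) = 561.6 × (31.5 − 3.933) = 15481.6 kip·in.

M_n ≈ 15500 kip·in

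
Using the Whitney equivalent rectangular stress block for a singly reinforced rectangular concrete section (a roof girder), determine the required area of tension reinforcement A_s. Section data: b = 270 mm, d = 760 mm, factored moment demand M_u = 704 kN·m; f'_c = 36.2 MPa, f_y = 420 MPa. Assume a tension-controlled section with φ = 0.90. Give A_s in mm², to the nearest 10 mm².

M_n = M_u/φ = 704/0.90 = 782.222 kN·m.
With M_n = 0.85 f'_c a b (d − a/2), solve the quadratic for a:
a = d − √(d² − 2M_n/(0.85 f'_c b)) = 760 − √(760² − 2 × 782.222×10⁶/(0.85 × 36.2 × 270)) = 136.07 mm.
A_s = 0.85 f'_c a b / f_y = 0.85 × 36.2 × 136.07 × 270 / 420 = 2691.6 mm².

A_s ≈ 2690 mm²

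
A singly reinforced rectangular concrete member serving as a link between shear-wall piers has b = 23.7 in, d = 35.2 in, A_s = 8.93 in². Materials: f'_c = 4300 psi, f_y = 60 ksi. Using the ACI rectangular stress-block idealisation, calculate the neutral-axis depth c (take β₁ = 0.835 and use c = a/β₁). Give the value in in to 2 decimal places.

c ≈ 7.41 in

T = A_s f_y = 8.93 × 60 = 535.8 kips.
a = T/(0.85 f'_c b) = 535.8/(0.85 × 4.3 × 23.7) = 6.1854 in.
With β₁ = 0.835, c = a/β₁ = 6.1854/0.835 = 7.41 in.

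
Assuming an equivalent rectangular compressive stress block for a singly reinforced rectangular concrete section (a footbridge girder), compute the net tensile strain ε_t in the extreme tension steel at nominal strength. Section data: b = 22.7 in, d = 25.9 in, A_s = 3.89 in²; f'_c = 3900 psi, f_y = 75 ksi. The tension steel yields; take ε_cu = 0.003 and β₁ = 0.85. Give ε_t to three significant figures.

a = A_s f_y/(0.85 f'_c b) = 3.877 in.
β₁ = 0.85, so c = a/β₁ = 3.877/0.85 = 4.561 in.
From the linear strain diagram with ε_cu = 0.003: ε_t = 0.003 (d − c)/c = 0.003 × (25.9 − 4.561)/4.561 = 0.0140.
Since ε_t ≥ 0.005, the section is tension-controlled.

ε_t ≈ 0.0140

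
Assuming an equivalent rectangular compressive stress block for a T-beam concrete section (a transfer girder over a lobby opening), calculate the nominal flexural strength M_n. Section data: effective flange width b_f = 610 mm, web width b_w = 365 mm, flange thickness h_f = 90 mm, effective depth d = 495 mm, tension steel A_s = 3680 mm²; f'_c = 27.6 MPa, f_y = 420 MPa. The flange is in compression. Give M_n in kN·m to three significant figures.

M_n ≈ 680 kN·m

Tension: T = A_s f_y = 3680 × 420 = 1545600 N.
Try a within the flange: a = T/(0.85 f'_c b_f) = 1545600/(0.85 × 27.6 × 610) = 108.00 mm.
a = 108.00 > h_f = 90 mm: the block extends into the web. Split into flange-overhang and web parts.
C_f = 0.85 f'_c (b_f − b_w) h_f = 0.85 × 27.6 × (610 − 365) × 90 = 517293 N.
Remaining web compression depth: a_w = (T − C_f)/(0.85 f'_c b_w) = (1545600 − 517293)/(0.85 × 27.6 × 365) = 120.09 mm.
M_n = C_f(d − h_f/2) + (T − C_f)(d − a_w/2) = 517293 × (495 − 45) + 1028307 × (495 − 60.045) = 232.78 + 447.27 = 680.05 × 10⁶ N·mm.
M_n = 680.05 kN·m.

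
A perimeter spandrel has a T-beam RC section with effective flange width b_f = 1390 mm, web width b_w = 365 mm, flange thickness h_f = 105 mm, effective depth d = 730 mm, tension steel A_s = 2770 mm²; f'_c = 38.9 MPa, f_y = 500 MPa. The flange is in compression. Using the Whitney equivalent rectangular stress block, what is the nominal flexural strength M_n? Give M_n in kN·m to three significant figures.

Tension: T = A_s f_y = 2770 × 500 = 1385000 N.
Try a within the flange: a = T/(0.85 f'_c b_f) = 1385000/(0.85 × 38.9 × 1390) = 30.13 mm.
Since a = 30.13 ≤ h_f = 105 mm, the stress block lies entirely in the flange; analyse as a rectangular beam of width b_f.
M_n = T(d − a/2) = 1385000 × (730 − 15.065) = 990.18 × 10⁶ N·mm.
M_n = 990.18 kN·m.

M_n ≈ 990 kN·m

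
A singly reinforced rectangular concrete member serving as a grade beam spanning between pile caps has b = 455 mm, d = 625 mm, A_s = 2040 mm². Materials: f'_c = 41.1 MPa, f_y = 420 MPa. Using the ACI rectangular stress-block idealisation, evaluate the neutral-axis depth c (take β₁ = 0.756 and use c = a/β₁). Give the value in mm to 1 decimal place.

T = A_s f_y = 2040 × 420 = 856800 N = 856.8 kN.
Setting C = 0.85 f'_c a b equal to T: a = 856800/(0.85 × 41.1 × 455) = 53.902 mm.
With β₁ = 0.756, c = a/β₁ = 53.902/0.756 = 71.3 mm.

c ≈ 71.3 mm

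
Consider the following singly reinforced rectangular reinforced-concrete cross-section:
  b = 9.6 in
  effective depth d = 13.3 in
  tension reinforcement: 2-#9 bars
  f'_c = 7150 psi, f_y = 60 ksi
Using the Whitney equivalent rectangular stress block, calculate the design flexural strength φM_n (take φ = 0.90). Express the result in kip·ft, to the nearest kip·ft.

A_s = 2 × 1 = 2 in².
T = A_s f_y = 2 × 60 = 120 kips.
a = T/(0.85 f'_c b) = 120/(0.85 × 7.15 × 9.6) = 2.057 in.
M_n = T(d − a/2) = 120 × (13.3 − 1.0285) = 1472.6 kip·in = 1472.6/12 = 122.72 kip·ft.
φM_n = 0.90 × 122.72 = 110.45 kip·ft.

φM_n ≈ 110 kip·ft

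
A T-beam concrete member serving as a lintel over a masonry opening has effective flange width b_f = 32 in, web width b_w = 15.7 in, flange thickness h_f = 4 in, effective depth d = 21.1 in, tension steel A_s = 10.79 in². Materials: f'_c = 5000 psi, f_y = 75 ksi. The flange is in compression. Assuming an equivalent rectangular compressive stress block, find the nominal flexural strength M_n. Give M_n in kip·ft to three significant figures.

Tension: T = A_s f_y = 10.79 × 75 = 809.25 kips.
Try a within the flange: a = T/(0.85 f'_c b_f) = 809.25/(0.85 × 5 × 32) = 5.950 in.
a = 5.950 > h_f = 4 in: the block extends into the web. Split into flange-overhang and web parts.
C_f = 0.85 f'_c (b_f − b_w) h_f = 0.85 × 5 × (32 − 15.7) × 4 = 277.1 kips.
Remaining web compression depth: a_w = (T − C_f)/(0.85 f'_c b_w) = (809.25 − 277.1)/(0.85 × 5 × 15.7) = 7.975 in.
M_n = C_f(d − h_f/2) + (T − C_f)(d − a_w/2) = 277.1 × (21.1 − 2) + 532.15 × (21.1 − 3.9875) = 5292.6 + 9106.4 = 14399.0 kip·in.
M_n = 14399.0/12 = 1199.92 kip·ft.

M_n ≈ 1200 kip·ft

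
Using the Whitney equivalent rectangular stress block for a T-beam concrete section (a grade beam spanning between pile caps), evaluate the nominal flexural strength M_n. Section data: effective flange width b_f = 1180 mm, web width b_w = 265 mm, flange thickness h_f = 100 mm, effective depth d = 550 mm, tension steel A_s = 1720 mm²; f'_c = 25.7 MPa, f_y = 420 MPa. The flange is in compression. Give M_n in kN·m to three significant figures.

Tension: T = A_s f_y = 1720 × 420 = 722400 N.
Try a within the flange: a = T/(0.85 f'_c b_f) = 722400/(0.85 × 25.7 × 1180) = 28.02 mm.
Since a = 28.02 ≤ h_f = 100 mm, the stress block lies entirely in the flange; analyse as a rectangular beam of width b_f.
M_n = T(d − a/2) = 722400 × (550 − 14.01) = 387.20 × 10⁶ N·mm.
M_n = 387.20 kN·m.

M_n ≈ 387 kN·m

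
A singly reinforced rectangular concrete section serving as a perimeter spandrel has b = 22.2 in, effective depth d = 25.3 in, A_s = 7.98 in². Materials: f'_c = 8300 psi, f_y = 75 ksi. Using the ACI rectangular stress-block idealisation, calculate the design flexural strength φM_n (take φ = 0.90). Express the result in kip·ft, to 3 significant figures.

T = A_s f_y = 7.98 × 75 = 598.5 kips.
a = T/(0.85 f'_c b) = 598.5/(0.85 × 8.3 × 22.2) = 3.821 in.
M_n = T(d − a/2) = 598.5 × (25.3 − 1.9105) = 13998.6 kip·in = 13998.6/12 = 1166.55 kip·ft.
φM_n = 0.90 × 1166.55 = 1049.90 kip·ft.

φM_n ≈ 1050 kip·ft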